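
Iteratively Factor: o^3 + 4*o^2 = (o)*(o^2 + 4*o) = o^2*(o + 4)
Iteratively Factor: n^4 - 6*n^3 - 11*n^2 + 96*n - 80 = (n - 5)*(n^3 - n^2 - 16*n + 16) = (n - 5)*(n - 1)*(n^2 - 16) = (n - 5)*(n - 1)*(n + 4)*(n - 4)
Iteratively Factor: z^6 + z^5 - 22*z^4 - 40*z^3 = (z)*(z^5 + z^4 - 22*z^3 - 40*z^2) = z*(z + 4)*(z^4 - 3*z^3 - 10*z^2) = z^2*(z + 4)*(z^3 - 3*z^2 - 10*z) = z^3*(z + 4)*(z^2 - 3*z - 10) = z^3*(z - 5)*(z + 4)*(z + 2)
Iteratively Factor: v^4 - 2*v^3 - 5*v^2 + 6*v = (v - 1)*(v^3 - v^2 - 6*v) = (v - 1)*(v + 2)*(v^2 - 3*v) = (v - 3)*(v - 1)*(v + 2)*(v)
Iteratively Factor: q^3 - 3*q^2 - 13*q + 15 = (q + 3)*(q^2 - 6*q + 5) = (q - 5)*(q + 3)*(q - 1)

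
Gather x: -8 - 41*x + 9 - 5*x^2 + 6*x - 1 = -5*x^2 - 35*x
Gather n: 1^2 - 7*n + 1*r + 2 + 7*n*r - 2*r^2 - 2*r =n*(7*r - 7) - 2*r^2 - r + 3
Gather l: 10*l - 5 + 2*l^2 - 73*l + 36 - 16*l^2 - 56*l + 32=-14*l^2 - 119*l + 63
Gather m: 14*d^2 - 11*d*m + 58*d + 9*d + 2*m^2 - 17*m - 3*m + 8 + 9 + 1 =14*d^2 + 67*d + 2*m^2 + m*(-11*d - 20) + 18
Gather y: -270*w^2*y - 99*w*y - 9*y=y*(-270*w^2 - 99*w - 9)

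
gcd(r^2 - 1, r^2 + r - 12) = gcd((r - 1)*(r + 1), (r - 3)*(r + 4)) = 1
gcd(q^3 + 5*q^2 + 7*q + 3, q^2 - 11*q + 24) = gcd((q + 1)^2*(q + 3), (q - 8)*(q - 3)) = 1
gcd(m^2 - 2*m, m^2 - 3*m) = m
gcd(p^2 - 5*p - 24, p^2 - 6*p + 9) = 1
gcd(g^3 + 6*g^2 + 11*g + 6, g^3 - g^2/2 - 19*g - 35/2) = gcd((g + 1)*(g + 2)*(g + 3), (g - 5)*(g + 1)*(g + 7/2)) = g + 1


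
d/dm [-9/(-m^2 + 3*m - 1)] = 9*(3 - 2*m)/(m^2 - 3*m + 1)^2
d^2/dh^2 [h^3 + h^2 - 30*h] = 6*h + 2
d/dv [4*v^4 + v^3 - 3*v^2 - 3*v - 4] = 16*v^3 + 3*v^2 - 6*v - 3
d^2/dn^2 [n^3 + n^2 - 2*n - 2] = 6*n + 2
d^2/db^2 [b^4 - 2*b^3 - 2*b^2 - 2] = 12*b^2 - 12*b - 4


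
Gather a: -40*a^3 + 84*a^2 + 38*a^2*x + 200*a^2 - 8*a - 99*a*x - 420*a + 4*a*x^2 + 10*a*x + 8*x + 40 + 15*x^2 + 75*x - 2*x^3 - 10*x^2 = -40*a^3 + a^2*(38*x + 284) + a*(4*x^2 - 89*x - 428) - 2*x^3 + 5*x^2 + 83*x + 40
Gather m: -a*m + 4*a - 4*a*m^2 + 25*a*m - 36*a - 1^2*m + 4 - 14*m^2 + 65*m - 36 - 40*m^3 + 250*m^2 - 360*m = -32*a - 40*m^3 + m^2*(236 - 4*a) + m*(24*a - 296) - 32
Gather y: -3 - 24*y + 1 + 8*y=-16*y - 2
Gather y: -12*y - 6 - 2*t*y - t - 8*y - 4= -t + y*(-2*t - 20) - 10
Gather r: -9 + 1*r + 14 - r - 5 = 0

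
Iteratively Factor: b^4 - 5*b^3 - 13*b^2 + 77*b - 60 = (b - 1)*(b^3 - 4*b^2 - 17*b + 60) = (b - 1)*(b + 4)*(b^2 - 8*b + 15) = (b - 5)*(b - 1)*(b + 4)*(b - 3)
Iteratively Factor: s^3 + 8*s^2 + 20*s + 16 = (s + 2)*(s^2 + 6*s + 8) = (s + 2)^2*(s + 4)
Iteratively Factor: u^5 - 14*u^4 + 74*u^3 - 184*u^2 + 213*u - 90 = (u - 3)*(u^4 - 11*u^3 + 41*u^2 - 61*u + 30) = (u - 5)*(u - 3)*(u^3 - 6*u^2 + 11*u - 6) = (u - 5)*(u - 3)*(u - 2)*(u^2 - 4*u + 3) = (u - 5)*(u - 3)*(u - 2)*(u - 1)*(u - 3)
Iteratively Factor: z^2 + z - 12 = (z + 4)*(z - 3)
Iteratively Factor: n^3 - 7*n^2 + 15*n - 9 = (n - 3)*(n^2 - 4*n + 3) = (n - 3)^2*(n - 1)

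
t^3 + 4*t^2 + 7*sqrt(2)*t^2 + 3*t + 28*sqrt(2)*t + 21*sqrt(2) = (t + 1)*(t + 3)*(t + 7*sqrt(2))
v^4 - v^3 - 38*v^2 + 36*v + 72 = (v - 6)*(v - 2)*(v + 1)*(v + 6)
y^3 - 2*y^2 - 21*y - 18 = (y - 6)*(y + 1)*(y + 3)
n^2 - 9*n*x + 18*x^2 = (n - 6*x)*(n - 3*x)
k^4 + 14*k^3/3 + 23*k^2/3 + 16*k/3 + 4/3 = (k + 2/3)*(k + 1)^2*(k + 2)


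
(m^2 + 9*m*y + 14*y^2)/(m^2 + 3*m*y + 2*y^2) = (m + 7*y)/(m + y)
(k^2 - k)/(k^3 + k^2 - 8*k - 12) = k*(k - 1)/(k^3 + k^2 - 8*k - 12)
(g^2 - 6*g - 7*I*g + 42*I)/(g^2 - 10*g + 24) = (g - 7*I)/(g - 4)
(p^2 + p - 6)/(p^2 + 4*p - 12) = (p + 3)/(p + 6)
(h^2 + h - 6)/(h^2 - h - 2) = (h + 3)/(h + 1)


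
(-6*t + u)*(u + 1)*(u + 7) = -6*t*u^2 - 48*t*u - 42*t + u^3 + 8*u^2 + 7*u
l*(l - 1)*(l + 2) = l^3 + l^2 - 2*l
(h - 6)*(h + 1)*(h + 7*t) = h^3 + 7*h^2*t - 5*h^2 - 35*h*t - 6*h - 42*t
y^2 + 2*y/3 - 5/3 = (y - 1)*(y + 5/3)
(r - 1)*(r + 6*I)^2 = r^3 - r^2 + 12*I*r^2 - 36*r - 12*I*r + 36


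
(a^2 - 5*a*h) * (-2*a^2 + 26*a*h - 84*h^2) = -2*a^4 + 36*a^3*h - 214*a^2*h^2 + 420*a*h^3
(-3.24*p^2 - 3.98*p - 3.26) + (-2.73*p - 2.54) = -3.24*p^2 - 6.71*p - 5.8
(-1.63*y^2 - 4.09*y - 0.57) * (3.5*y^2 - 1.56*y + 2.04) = -5.705*y^4 - 11.7722*y^3 + 1.0602*y^2 - 7.4544*y - 1.1628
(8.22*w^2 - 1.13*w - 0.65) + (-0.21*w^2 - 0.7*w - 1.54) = 8.01*w^2 - 1.83*w - 2.19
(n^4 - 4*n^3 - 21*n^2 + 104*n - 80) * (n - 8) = n^5 - 12*n^4 + 11*n^3 + 272*n^2 - 912*n + 640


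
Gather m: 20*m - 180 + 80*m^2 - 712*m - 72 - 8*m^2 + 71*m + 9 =72*m^2 - 621*m - 243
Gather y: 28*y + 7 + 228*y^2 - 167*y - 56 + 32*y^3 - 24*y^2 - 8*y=32*y^3 + 204*y^2 - 147*y - 49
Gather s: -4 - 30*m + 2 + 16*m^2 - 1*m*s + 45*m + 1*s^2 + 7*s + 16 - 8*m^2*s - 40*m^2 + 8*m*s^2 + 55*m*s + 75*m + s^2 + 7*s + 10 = -24*m^2 + 90*m + s^2*(8*m + 2) + s*(-8*m^2 + 54*m + 14) + 24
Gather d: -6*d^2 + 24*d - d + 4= -6*d^2 + 23*d + 4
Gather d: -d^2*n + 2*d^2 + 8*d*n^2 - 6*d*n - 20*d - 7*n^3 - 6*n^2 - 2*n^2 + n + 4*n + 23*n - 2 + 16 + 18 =d^2*(2 - n) + d*(8*n^2 - 6*n - 20) - 7*n^3 - 8*n^2 + 28*n + 32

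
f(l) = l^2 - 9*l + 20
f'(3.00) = -3.00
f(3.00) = 2.00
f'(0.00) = -9.00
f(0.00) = 20.00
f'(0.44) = -8.12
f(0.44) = 16.23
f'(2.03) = -4.94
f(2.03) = 5.85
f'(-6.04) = -21.08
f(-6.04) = 110.84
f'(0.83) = -7.34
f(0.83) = 13.22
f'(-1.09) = -11.18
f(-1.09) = 31.00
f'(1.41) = -6.18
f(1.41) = 9.30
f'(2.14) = -4.72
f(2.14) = 5.32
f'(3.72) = -1.56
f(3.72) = 0.36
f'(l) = 2*l - 9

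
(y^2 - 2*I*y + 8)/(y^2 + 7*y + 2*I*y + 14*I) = (y - 4*I)/(y + 7)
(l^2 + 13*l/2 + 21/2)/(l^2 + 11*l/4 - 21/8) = 4*(l + 3)/(4*l - 3)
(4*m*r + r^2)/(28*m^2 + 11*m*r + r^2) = r/(7*m + r)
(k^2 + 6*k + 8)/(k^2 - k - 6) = (k + 4)/(k - 3)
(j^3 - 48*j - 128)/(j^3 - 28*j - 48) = (-j^3 + 48*j + 128)/(-j^3 + 28*j + 48)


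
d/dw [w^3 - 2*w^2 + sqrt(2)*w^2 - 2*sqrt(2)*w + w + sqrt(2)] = 3*w^2 - 4*w + 2*sqrt(2)*w - 2*sqrt(2) + 1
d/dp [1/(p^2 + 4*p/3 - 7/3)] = 6*(-3*p - 2)/(3*p^2 + 4*p - 7)^2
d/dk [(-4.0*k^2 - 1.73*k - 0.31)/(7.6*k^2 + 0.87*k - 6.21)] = (9.668*k^2 + 54.392*k + 11.013)/(57.76*k^4 + 13.224*k^3 - 93.6351*k^2 - 10.8054*k + 38.5641)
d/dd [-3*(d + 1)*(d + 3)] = -6*d - 12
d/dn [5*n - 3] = 5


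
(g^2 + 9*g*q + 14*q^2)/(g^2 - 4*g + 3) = (g^2 + 9*g*q + 14*q^2)/(g^2 - 4*g + 3)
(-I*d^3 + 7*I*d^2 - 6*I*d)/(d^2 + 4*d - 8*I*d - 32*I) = I*d*(-d^2 + 7*d - 6)/(d^2 + 4*d - 8*I*d - 32*I)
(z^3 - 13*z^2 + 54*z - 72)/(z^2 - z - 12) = (z^2 - 9*z + 18)/(z + 3)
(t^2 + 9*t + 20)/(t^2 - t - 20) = (t + 5)/(t - 5)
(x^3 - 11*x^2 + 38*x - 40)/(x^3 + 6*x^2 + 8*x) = (x^3 - 11*x^2 + 38*x - 40)/(x*(x^2 + 6*x + 8))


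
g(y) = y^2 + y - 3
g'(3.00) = 7.00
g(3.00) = 9.00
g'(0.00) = 1.00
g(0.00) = -3.00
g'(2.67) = 6.34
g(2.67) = 6.80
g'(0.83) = 2.66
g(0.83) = -1.48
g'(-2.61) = -4.22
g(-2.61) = 1.20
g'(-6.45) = -11.90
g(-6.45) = 32.15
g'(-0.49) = 0.02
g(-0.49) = -3.25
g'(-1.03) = -1.06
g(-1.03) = -2.97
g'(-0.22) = 0.56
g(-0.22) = -3.17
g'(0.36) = 1.72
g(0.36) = -2.51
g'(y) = 2*y + 1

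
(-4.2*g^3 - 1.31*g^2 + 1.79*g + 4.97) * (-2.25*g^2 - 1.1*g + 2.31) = 9.45*g^5 + 7.5675*g^4 - 12.2885*g^3 - 16.1776*g^2 - 1.3321*g + 11.4807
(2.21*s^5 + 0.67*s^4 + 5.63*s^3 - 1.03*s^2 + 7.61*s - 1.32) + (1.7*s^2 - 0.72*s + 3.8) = 2.21*s^5 + 0.67*s^4 + 5.63*s^3 + 0.67*s^2 + 6.89*s + 2.48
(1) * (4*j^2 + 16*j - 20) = 4*j^2 + 16*j - 20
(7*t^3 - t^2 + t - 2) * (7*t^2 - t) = 49*t^5 - 14*t^4 + 8*t^3 - 15*t^2 + 2*t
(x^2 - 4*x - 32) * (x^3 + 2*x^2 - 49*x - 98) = x^5 - 2*x^4 - 89*x^3 + 34*x^2 + 1960*x + 3136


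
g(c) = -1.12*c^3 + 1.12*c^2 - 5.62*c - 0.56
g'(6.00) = -113.14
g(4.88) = -131.47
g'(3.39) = -36.64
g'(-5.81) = -132.05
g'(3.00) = -29.14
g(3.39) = -50.37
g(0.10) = -1.11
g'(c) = -3.36*c^2 + 2.24*c - 5.62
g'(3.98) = -49.93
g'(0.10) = -5.43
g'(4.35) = -59.46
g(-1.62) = 16.25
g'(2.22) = -17.21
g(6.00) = -235.88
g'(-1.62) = -18.07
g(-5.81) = 289.56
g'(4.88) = -74.71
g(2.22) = -19.77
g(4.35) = -96.00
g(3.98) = -75.80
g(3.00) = -37.58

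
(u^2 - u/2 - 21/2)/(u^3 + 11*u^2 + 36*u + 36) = (u - 7/2)/(u^2 + 8*u + 12)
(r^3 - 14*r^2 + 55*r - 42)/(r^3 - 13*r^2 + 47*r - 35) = (r - 6)/(r - 5)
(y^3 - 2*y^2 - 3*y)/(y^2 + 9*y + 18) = y*(y^2 - 2*y - 3)/(y^2 + 9*y + 18)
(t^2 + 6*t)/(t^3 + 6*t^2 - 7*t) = (t + 6)/(t^2 + 6*t - 7)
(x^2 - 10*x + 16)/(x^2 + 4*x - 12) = (x - 8)/(x + 6)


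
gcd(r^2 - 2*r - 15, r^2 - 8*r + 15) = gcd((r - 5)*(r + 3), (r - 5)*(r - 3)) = r - 5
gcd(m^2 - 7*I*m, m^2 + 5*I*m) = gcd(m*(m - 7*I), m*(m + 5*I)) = m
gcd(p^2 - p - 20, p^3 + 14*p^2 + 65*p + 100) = p + 4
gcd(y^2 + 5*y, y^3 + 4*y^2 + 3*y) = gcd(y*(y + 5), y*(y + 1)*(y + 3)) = y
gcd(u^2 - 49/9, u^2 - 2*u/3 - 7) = u + 7/3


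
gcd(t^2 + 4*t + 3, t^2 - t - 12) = t + 3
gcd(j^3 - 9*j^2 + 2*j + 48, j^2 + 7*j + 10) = j + 2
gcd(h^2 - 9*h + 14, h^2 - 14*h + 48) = 1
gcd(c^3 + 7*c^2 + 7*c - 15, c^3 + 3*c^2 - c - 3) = c^2 + 2*c - 3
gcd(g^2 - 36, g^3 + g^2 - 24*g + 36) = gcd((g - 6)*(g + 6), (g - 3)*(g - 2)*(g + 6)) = g + 6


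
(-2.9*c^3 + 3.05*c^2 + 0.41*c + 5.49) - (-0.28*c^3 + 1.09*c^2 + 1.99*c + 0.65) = -2.62*c^3 + 1.96*c^2 - 1.58*c + 4.84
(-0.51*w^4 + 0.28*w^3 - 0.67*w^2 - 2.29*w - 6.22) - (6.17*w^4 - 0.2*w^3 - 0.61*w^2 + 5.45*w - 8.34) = -6.68*w^4 + 0.48*w^3 - 0.0600000000000001*w^2 - 7.74*w + 2.12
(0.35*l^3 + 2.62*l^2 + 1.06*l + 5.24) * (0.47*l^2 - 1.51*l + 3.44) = 0.1645*l^5 + 0.7029*l^4 - 2.254*l^3 + 9.875*l^2 - 4.266*l + 18.0256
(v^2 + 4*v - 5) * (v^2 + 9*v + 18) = v^4 + 13*v^3 + 49*v^2 + 27*v - 90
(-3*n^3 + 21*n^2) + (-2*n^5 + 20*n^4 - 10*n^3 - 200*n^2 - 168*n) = -2*n^5 + 20*n^4 - 13*n^3 - 179*n^2 - 168*n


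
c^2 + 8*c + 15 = (c + 3)*(c + 5)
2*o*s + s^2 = s*(2*o + s)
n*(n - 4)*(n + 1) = n^3 - 3*n^2 - 4*n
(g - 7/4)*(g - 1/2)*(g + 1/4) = g^3 - 2*g^2 + 5*g/16 + 7/32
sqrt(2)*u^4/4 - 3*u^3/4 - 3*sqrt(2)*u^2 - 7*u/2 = u*(u/2 + sqrt(2)/2)*(u - 7*sqrt(2)/2)*(sqrt(2)*u/2 + 1)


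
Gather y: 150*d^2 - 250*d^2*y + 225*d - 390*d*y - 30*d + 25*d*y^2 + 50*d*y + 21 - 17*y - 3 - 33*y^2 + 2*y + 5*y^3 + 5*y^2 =150*d^2 + 195*d + 5*y^3 + y^2*(25*d - 28) + y*(-250*d^2 - 340*d - 15) + 18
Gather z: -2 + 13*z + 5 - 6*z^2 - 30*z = -6*z^2 - 17*z + 3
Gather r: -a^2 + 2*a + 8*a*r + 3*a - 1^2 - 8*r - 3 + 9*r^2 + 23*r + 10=-a^2 + 5*a + 9*r^2 + r*(8*a + 15) + 6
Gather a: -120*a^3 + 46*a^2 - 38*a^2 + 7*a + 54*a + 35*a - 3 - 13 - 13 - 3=-120*a^3 + 8*a^2 + 96*a - 32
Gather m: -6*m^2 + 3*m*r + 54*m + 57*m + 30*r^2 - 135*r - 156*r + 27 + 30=-6*m^2 + m*(3*r + 111) + 30*r^2 - 291*r + 57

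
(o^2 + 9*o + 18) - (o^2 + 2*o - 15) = 7*o + 33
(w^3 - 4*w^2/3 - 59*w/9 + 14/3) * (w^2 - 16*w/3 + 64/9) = w^5 - 20*w^4/3 + 23*w^3/3 + 814*w^2/27 - 5792*w/81 + 896/27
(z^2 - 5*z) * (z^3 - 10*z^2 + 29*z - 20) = z^5 - 15*z^4 + 79*z^3 - 165*z^2 + 100*z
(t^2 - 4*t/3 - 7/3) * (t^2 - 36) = t^4 - 4*t^3/3 - 115*t^2/3 + 48*t + 84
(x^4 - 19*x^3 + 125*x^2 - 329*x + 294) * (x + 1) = x^5 - 18*x^4 + 106*x^3 - 204*x^2 - 35*x + 294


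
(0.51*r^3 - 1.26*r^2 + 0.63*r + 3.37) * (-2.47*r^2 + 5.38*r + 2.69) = -1.2597*r^5 + 5.856*r^4 - 6.963*r^3 - 8.3239*r^2 + 19.8253*r + 9.0653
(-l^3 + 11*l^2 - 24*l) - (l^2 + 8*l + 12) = -l^3 + 10*l^2 - 32*l - 12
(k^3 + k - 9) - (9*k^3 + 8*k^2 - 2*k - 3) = -8*k^3 - 8*k^2 + 3*k - 6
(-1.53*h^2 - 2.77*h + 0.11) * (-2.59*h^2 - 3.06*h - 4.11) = 3.9627*h^4 + 11.8561*h^3 + 14.4796*h^2 + 11.0481*h - 0.4521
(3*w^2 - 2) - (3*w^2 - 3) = 1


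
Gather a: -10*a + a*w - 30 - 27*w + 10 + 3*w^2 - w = a*(w - 10) + 3*w^2 - 28*w - 20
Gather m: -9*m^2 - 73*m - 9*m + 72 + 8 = -9*m^2 - 82*m + 80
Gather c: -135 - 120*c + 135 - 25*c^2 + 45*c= -25*c^2 - 75*c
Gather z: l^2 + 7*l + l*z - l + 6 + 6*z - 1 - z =l^2 + 6*l + z*(l + 5) + 5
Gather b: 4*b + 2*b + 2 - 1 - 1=6*b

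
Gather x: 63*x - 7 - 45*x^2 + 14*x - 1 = -45*x^2 + 77*x - 8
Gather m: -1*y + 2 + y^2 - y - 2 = y^2 - 2*y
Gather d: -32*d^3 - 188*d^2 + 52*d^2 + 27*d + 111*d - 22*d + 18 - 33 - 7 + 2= -32*d^3 - 136*d^2 + 116*d - 20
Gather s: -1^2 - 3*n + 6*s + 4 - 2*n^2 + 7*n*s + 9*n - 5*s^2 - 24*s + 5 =-2*n^2 + 6*n - 5*s^2 + s*(7*n - 18) + 8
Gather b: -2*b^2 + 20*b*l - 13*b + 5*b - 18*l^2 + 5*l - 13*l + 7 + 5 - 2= -2*b^2 + b*(20*l - 8) - 18*l^2 - 8*l + 10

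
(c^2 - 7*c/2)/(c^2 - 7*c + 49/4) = 2*c/(2*c - 7)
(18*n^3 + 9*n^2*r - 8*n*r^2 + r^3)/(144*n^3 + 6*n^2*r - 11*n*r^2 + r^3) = (-3*n^2 - 2*n*r + r^2)/(-24*n^2 - 5*n*r + r^2)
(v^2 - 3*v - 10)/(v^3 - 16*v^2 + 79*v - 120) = (v + 2)/(v^2 - 11*v + 24)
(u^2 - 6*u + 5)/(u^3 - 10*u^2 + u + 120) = (u - 1)/(u^2 - 5*u - 24)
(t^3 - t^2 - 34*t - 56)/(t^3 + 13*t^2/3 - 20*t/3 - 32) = 3*(t^2 - 5*t - 14)/(3*t^2 + t - 24)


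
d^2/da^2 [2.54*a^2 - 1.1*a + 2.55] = 5.08000000000000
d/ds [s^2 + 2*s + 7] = 2*s + 2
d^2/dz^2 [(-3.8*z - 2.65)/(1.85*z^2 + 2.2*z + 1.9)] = (-(3.7*z + 2.2)*(3.8*z + 2.65)*(7.4*z + 4.4) + (42.18*z + 26.525)*(1.85*z^2 + 2.2*z + 1.9))/(1.85*z^2 + 2.2*z + 1.9)^3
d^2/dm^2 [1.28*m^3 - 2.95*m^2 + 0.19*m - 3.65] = 7.68*m - 5.9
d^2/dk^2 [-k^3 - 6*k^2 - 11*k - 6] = -6*k - 12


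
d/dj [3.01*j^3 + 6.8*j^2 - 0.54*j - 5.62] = 9.03*j^2 + 13.6*j - 0.54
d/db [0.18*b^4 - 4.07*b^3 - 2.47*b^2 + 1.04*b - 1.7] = 0.72*b^3 - 12.21*b^2 - 4.94*b + 1.04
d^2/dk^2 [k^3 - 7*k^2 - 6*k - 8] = 6*k - 14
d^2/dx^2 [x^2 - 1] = 2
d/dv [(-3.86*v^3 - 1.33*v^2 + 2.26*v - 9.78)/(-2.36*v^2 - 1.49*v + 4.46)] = (9.1096*v^4 + 11.5028*v^3 - 44.3315*v^2 - 58.0252*v - 4.4926)/(5.5696*v^4 + 7.0328*v^3 - 18.8311*v^2 - 13.2908*v + 19.8916)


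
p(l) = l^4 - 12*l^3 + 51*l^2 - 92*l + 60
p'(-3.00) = -830.00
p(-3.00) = 1200.00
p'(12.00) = 2860.00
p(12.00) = 6300.00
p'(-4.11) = -1397.04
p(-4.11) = 2418.08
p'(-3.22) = -927.25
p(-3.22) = 1393.17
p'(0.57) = -44.82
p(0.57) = 22.01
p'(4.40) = 0.58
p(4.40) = -4.84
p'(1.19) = -14.86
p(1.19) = 4.52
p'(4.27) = -1.43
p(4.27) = -4.78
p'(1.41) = -8.54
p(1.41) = 1.99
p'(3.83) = -4.69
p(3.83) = -3.25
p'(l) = 4*l^3 - 36*l^2 + 102*l - 92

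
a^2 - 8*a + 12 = (a - 6)*(a - 2)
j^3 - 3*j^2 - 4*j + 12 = (j - 3)*(j - 2)*(j + 2)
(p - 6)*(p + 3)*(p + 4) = p^3 + p^2 - 30*p - 72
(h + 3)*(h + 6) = h^2 + 9*h + 18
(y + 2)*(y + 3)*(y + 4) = y^3 + 9*y^2 + 26*y + 24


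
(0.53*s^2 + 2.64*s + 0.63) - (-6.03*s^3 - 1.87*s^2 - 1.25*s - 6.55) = 6.03*s^3 + 2.4*s^2 + 3.89*s + 7.18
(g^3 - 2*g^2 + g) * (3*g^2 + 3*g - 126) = 3*g^5 - 3*g^4 - 129*g^3 + 255*g^2 - 126*g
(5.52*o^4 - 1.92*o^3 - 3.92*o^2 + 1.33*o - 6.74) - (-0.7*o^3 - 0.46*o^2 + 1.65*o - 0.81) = 5.52*o^4 - 1.22*o^3 - 3.46*o^2 - 0.32*o - 5.93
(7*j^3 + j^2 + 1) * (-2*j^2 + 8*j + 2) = -14*j^5 + 54*j^4 + 22*j^3 + 8*j + 2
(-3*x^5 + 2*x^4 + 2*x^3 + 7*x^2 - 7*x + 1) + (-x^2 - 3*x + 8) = -3*x^5 + 2*x^4 + 2*x^3 + 6*x^2 - 10*x + 9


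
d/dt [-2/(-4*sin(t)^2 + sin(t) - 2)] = 2*(1 - 8*sin(t))*cos(t)/(4*sin(t)^2 - sin(t) + 2)^2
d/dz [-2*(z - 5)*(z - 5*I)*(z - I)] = -6*z^2 + z*(20 + 24*I) + 10 - 60*I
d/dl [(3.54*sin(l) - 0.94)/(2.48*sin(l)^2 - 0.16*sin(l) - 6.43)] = (-8.7792*sin(l)^2 + 4.6624*sin(l) - 22.9126)*cos(l)/(6.1504*sin(l)^4 - 0.7936*sin(l)^3 - 31.8672*sin(l)^2 + 2.0576*sin(l) + 41.3449)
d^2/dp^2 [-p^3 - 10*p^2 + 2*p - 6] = -6*p - 20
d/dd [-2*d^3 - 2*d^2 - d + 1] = -6*d^2 - 4*d - 1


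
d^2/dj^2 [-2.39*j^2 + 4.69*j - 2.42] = -4.78000000000000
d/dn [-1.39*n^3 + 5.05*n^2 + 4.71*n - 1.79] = -4.17*n^2 + 10.1*n + 4.71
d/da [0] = 0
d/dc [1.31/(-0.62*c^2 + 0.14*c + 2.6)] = (1.6244*c - 0.1834)/(-0.62*c^2 + 0.14*c + 2.6)^2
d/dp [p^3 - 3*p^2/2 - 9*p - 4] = 3*p^2 - 3*p - 9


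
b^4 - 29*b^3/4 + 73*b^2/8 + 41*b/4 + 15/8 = (b - 5)*(b - 3)*(b + 1/4)*(b + 1/2)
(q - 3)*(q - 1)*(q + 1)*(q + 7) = q^4 + 4*q^3 - 22*q^2 - 4*q + 21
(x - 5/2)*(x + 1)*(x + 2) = x^3 + x^2/2 - 11*x/2 - 5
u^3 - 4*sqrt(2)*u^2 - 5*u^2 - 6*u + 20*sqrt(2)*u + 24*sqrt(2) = (u - 6)*(u + 1)*(u - 4*sqrt(2))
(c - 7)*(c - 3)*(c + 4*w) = c^3 + 4*c^2*w - 10*c^2 - 40*c*w + 21*c + 84*w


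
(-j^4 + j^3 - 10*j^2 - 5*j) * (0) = 0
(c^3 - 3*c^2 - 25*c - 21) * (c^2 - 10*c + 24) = c^5 - 13*c^4 + 29*c^3 + 157*c^2 - 390*c - 504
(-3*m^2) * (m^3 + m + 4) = -3*m^5 - 3*m^3 - 12*m^2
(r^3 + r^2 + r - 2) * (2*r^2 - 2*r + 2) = 2*r^5 + 2*r^3 - 4*r^2 + 6*r - 4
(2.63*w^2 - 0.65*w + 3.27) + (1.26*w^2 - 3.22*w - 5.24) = 3.89*w^2 - 3.87*w - 1.97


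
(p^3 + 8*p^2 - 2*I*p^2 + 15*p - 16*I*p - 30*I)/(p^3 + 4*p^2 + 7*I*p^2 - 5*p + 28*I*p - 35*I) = (p^2 + p*(3 - 2*I) - 6*I)/(p^2 + p*(-1 + 7*I) - 7*I)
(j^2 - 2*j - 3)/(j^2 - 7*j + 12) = (j + 1)/(j - 4)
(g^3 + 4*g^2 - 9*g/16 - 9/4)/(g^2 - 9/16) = g + 4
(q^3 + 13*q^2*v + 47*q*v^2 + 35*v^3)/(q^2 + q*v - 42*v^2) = (q^2 + 6*q*v + 5*v^2)/(q - 6*v)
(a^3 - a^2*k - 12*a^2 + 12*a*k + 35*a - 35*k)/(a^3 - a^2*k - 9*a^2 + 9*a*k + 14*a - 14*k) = (a - 5)/(a - 2)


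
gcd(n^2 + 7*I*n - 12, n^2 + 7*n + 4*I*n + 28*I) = n + 4*I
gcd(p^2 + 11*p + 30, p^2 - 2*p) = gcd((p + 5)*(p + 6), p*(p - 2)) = 1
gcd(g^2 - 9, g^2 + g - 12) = g - 3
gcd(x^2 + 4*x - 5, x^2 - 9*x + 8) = x - 1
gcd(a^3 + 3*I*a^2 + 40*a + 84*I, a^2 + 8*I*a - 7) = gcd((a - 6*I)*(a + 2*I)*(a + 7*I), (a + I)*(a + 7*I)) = a + 7*I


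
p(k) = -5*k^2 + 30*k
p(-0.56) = -18.37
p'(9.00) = -60.00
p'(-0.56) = 35.60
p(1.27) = 30.04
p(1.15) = 27.89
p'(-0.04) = 30.40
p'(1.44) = 15.60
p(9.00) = -135.00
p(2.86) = 44.90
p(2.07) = 40.68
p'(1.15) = 18.50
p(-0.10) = -3.05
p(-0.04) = -1.21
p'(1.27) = 17.30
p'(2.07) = 9.30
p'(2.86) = 1.40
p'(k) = 30 - 10*k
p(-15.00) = -1575.00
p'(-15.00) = 180.00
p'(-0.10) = 31.00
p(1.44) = 32.83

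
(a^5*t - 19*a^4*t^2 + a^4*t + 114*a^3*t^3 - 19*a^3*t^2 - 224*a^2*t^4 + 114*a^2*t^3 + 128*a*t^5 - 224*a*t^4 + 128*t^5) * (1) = a^5*t - 19*a^4*t^2 + a^4*t + 114*a^3*t^3 - 19*a^3*t^2 - 224*a^2*t^4 + 114*a^2*t^3 + 128*a*t^5 - 224*a*t^4 + 128*t^5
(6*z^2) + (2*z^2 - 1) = 8*z^2 - 1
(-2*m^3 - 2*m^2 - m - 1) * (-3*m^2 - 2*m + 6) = 6*m^5 + 10*m^4 - 5*m^3 - 7*m^2 - 4*m - 6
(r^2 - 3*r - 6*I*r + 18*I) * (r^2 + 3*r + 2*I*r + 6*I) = r^4 - 4*I*r^3 + 3*r^2 + 36*I*r - 108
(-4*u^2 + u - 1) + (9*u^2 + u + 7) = 5*u^2 + 2*u + 6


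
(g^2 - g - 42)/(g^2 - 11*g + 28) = (g + 6)/(g - 4)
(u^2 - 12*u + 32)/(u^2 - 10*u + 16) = (u - 4)/(u - 2)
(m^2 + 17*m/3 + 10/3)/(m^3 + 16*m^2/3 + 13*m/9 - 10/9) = 3/(3*m - 1)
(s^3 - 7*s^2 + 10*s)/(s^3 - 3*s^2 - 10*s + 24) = s*(s - 5)/(s^2 - s - 12)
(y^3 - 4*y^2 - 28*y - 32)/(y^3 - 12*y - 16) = (y - 8)/(y - 4)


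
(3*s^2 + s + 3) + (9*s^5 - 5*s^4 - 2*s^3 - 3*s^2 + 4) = 9*s^5 - 5*s^4 - 2*s^3 + s + 7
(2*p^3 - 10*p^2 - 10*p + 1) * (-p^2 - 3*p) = -2*p^5 + 4*p^4 + 40*p^3 + 29*p^2 - 3*p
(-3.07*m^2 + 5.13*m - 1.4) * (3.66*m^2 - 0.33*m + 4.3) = -11.2362*m^4 + 19.7889*m^3 - 20.0179*m^2 + 22.521*m - 6.02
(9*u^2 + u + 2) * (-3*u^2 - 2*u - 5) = -27*u^4 - 21*u^3 - 53*u^2 - 9*u - 10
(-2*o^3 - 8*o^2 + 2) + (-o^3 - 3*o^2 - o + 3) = -3*o^3 - 11*o^2 - o + 5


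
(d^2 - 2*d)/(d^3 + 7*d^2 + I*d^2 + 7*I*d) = (d - 2)/(d^2 + d*(7 + I) + 7*I)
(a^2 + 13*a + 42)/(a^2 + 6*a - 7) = (a + 6)/(a - 1)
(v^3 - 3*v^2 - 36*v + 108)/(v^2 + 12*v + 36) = (v^2 - 9*v + 18)/(v + 6)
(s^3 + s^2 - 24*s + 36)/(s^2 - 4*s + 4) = (s^2 + 3*s - 18)/(s - 2)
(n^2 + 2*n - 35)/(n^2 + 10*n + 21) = (n - 5)/(n + 3)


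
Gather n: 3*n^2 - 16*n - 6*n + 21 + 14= 3*n^2 - 22*n + 35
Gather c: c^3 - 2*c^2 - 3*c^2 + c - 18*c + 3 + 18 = c^3 - 5*c^2 - 17*c + 21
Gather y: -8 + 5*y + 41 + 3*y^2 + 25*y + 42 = 3*y^2 + 30*y + 75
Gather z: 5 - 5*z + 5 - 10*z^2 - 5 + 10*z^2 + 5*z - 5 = 0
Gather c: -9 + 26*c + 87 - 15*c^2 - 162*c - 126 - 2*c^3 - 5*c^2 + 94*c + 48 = -2*c^3 - 20*c^2 - 42*c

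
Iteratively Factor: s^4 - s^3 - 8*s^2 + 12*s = (s - 2)*(s^3 + s^2 - 6*s) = (s - 2)^2*(s^2 + 3*s) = (s - 2)^2*(s + 3)*(s)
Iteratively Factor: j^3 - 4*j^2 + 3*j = (j - 1)*(j^2 - 3*j) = j*(j - 1)*(j - 3)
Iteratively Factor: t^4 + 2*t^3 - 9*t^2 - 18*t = (t + 2)*(t^3 - 9*t) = (t + 2)*(t + 3)*(t^2 - 3*t) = (t - 3)*(t + 2)*(t + 3)*(t)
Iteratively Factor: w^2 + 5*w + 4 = (w + 4)*(w + 1)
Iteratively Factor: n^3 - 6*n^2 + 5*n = (n)*(n^2 - 6*n + 5) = n*(n - 1)*(n - 5)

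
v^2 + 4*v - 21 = (v - 3)*(v + 7)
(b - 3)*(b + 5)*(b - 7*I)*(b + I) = b^4 + 2*b^3 - 6*I*b^3 - 8*b^2 - 12*I*b^2 + 14*b + 90*I*b - 105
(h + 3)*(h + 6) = h^2 + 9*h + 18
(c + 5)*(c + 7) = c^2 + 12*c + 35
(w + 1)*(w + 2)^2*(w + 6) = w^4 + 11*w^3 + 38*w^2 + 52*w + 24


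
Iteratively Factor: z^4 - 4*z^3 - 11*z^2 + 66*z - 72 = (z - 3)*(z^3 - z^2 - 14*z + 24) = (z - 3)*(z - 2)*(z^2 + z - 12) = (z - 3)^2*(z - 2)*(z + 4)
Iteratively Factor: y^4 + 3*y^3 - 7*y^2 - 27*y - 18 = (y + 3)*(y^3 - 7*y - 6) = (y + 2)*(y + 3)*(y^2 - 2*y - 3) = (y + 1)*(y + 2)*(y + 3)*(y - 3)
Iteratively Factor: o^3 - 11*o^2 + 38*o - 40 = (o - 2)*(o^2 - 9*o + 20) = (o - 4)*(o - 2)*(o - 5)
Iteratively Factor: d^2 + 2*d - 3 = (d - 1)*(d + 3)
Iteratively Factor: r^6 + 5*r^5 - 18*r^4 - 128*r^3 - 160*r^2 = (r - 5)*(r^5 + 10*r^4 + 32*r^3 + 32*r^2) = (r - 5)*(r + 2)*(r^4 + 8*r^3 + 16*r^2) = r*(r - 5)*(r + 2)*(r^3 + 8*r^2 + 16*r) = r^2*(r - 5)*(r + 2)*(r^2 + 8*r + 16) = r^2*(r - 5)*(r + 2)*(r + 4)*(r + 4)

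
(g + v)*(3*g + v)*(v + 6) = 3*g^2*v + 18*g^2 + 4*g*v^2 + 24*g*v + v^3 + 6*v^2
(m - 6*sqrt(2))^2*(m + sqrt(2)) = m^3 - 11*sqrt(2)*m^2 + 48*m + 72*sqrt(2)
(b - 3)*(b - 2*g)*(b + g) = b^3 - b^2*g - 3*b^2 - 2*b*g^2 + 3*b*g + 6*g^2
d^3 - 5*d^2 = d^2*(d - 5)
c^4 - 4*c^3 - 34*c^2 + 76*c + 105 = (c - 7)*(c - 3)*(c + 1)*(c + 5)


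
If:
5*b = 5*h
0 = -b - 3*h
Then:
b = 0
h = 0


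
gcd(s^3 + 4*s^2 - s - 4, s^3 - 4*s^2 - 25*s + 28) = s^2 + 3*s - 4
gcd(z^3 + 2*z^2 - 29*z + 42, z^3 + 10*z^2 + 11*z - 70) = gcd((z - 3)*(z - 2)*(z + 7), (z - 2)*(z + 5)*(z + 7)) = z^2 + 5*z - 14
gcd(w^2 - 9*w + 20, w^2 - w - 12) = w - 4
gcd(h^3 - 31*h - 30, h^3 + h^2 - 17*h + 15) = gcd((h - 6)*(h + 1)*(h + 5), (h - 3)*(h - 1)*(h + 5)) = h + 5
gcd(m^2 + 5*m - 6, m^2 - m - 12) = 1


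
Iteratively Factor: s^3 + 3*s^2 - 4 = (s + 2)*(s^2 + s - 2) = (s - 1)*(s + 2)*(s + 2)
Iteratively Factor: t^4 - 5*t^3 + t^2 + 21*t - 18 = (t - 1)*(t^3 - 4*t^2 - 3*t + 18) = (t - 3)*(t - 1)*(t^2 - t - 6) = (t - 3)*(t - 1)*(t + 2)*(t - 3)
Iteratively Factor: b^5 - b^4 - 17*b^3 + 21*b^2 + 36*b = (b + 4)*(b^4 - 5*b^3 + 3*b^2 + 9*b) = b*(b + 4)*(b^3 - 5*b^2 + 3*b + 9) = b*(b + 1)*(b + 4)*(b^2 - 6*b + 9) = b*(b - 3)*(b + 1)*(b + 4)*(b - 3)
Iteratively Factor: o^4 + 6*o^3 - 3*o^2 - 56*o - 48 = (o - 3)*(o^3 + 9*o^2 + 24*o + 16) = (o - 3)*(o + 1)*(o^2 + 8*o + 16) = (o - 3)*(o + 1)*(o + 4)*(o + 4)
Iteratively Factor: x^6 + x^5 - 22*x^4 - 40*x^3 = (x)*(x^5 + x^4 - 22*x^3 - 40*x^2) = x^2*(x^4 + x^3 - 22*x^2 - 40*x) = x^2*(x + 2)*(x^3 - x^2 - 20*x) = x^3*(x + 2)*(x^2 - x - 20) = x^3*(x + 2)*(x + 4)*(x - 5)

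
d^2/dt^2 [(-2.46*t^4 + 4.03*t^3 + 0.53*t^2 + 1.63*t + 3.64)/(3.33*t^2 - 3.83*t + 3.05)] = (-54.557388*t^6 + 188.247564*t^5 - 366.422904*t^4 + 545.822732*t^3 - 347.184564*t^2 - 152.941296*t + 80.792612)/(36.926037*t^6 - 127.411461*t^5 + 248.005746*t^4 - 289.578257*t^3 + 227.15241*t^2 - 106.885725*t + 28.372625)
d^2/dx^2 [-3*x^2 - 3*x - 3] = -6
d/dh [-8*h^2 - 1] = -16*h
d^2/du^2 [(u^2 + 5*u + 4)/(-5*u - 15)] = 4/(5*(u^3 + 9*u^2 + 27*u + 27))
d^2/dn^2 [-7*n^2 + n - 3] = -14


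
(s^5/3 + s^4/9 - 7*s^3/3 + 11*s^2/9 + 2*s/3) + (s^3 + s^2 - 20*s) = s^5/3 + s^4/9 - 4*s^3/3 + 20*s^2/9 - 58*s/3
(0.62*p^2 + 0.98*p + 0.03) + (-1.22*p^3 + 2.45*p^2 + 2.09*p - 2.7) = -1.22*p^3 + 3.07*p^2 + 3.07*p - 2.67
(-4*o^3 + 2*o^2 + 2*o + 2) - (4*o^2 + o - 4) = -4*o^3 - 2*o^2 + o + 6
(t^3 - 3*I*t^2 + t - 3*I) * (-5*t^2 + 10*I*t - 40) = -5*t^5 + 25*I*t^4 - 15*t^3 + 145*I*t^2 - 10*t + 120*I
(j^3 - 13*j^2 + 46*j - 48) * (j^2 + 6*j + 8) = j^5 - 7*j^4 - 24*j^3 + 124*j^2 + 80*j - 384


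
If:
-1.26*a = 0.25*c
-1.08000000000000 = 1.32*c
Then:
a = 0.16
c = -0.82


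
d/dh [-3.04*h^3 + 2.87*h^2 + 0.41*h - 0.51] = -9.12*h^2 + 5.74*h + 0.41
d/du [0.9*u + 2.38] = 0.900000000000000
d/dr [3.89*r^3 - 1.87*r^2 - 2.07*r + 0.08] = 11.67*r^2 - 3.74*r - 2.07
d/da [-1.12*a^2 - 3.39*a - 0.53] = -2.24*a - 3.39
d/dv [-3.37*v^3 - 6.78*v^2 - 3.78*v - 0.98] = -10.11*v^2 - 13.56*v - 3.78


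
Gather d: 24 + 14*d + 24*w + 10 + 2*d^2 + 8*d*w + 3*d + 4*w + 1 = 2*d^2 + d*(8*w + 17) + 28*w + 35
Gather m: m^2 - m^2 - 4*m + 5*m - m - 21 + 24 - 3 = 0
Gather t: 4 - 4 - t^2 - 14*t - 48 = -t^2 - 14*t - 48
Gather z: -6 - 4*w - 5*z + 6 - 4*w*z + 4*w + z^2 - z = z^2 + z*(-4*w - 6)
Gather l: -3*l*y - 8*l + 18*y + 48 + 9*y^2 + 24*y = l*(-3*y - 8) + 9*y^2 + 42*y + 48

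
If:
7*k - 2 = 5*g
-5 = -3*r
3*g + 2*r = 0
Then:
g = -10/9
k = -32/63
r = 5/3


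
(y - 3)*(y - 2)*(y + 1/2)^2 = y^4 - 4*y^3 + 5*y^2/4 + 19*y/4 + 3/2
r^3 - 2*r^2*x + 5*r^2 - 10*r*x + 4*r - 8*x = (r + 1)*(r + 4)*(r - 2*x)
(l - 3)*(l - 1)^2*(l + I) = l^4 - 5*l^3 + I*l^3 + 7*l^2 - 5*I*l^2 - 3*l + 7*I*l - 3*I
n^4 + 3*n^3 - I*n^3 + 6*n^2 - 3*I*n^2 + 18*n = n*(n + 3)*(n - 3*I)*(n + 2*I)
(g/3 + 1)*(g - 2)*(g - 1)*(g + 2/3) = g^4/3 + 2*g^3/9 - 7*g^2/3 + 4*g/9 + 4/3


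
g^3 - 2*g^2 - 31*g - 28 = (g - 7)*(g + 1)*(g + 4)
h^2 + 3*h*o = h*(h + 3*o)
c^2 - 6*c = c*(c - 6)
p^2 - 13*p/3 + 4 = (p - 3)*(p - 4/3)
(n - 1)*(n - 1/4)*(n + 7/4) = n^3 + n^2/2 - 31*n/16 + 7/16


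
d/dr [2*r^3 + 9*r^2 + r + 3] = 6*r^2 + 18*r + 1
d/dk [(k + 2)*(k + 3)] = 2*k + 5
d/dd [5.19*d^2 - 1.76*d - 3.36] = 10.38*d - 1.76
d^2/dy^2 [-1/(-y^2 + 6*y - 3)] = 2*(-y^2 + 6*y + 4*(y - 3)^2 - 3)/(y^2 - 6*y + 3)^3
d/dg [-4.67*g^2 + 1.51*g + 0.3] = 1.51 - 9.34*g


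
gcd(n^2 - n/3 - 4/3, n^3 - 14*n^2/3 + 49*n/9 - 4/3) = n - 4/3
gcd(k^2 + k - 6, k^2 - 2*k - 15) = k + 3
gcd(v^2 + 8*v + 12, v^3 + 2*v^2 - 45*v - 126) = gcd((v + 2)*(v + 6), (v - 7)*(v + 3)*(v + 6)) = v + 6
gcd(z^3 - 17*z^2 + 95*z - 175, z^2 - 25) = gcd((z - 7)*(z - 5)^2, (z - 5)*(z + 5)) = z - 5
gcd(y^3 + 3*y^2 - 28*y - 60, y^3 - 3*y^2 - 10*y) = y^2 - 3*y - 10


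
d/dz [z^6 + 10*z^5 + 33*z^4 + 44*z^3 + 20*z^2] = 2*z*(3*z^4 + 25*z^3 + 66*z^2 + 66*z + 20)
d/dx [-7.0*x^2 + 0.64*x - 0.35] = 0.64 - 14.0*x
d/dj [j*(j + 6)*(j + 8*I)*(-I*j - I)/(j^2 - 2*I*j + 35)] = (-2*I*j^5 + j^4*(2 - 7*I) + j^3*(-28 - 172*I) + j^2*(780 - 847*I) + j*(3920 - 420*I) + 1680)/(j^4 - 4*I*j^3 + 66*j^2 - 140*I*j + 1225)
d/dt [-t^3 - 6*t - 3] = -3*t^2 - 6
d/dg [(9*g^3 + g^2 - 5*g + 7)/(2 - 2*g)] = (-9*g^3 + 13*g^2 + g + 1)/(g^2 - 2*g + 1)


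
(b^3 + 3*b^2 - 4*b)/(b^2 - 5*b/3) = 3*(b^2 + 3*b - 4)/(3*b - 5)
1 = 1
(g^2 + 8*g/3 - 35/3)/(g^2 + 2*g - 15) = (g - 7/3)/(g - 3)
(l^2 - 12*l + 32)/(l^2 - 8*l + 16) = (l - 8)/(l - 4)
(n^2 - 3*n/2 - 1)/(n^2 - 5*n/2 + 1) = (2*n + 1)/(2*n - 1)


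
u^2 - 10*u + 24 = (u - 6)*(u - 4)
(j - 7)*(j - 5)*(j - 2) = j^3 - 14*j^2 + 59*j - 70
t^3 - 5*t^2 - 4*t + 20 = (t - 5)*(t - 2)*(t + 2)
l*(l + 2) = l^2 + 2*l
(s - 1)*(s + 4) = s^2 + 3*s - 4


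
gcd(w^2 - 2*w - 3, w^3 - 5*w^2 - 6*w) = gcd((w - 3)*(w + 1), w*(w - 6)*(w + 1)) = w + 1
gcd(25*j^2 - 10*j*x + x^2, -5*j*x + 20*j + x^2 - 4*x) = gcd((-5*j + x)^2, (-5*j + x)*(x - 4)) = -5*j + x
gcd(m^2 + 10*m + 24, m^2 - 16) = m + 4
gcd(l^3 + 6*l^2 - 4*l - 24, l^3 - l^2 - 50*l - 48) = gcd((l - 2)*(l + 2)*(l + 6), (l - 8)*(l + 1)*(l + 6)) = l + 6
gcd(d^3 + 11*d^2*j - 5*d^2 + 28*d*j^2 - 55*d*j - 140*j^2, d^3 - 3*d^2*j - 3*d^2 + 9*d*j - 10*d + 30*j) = d - 5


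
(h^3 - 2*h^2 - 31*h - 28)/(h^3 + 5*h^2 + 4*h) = (h - 7)/h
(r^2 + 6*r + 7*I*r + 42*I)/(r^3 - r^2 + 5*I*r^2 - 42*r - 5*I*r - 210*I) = (r + 7*I)/(r^2 + r*(-7 + 5*I) - 35*I)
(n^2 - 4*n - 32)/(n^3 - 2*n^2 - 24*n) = (n - 8)/(n*(n - 6))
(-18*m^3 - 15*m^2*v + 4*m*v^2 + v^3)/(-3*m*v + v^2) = 6*m^2/v + 7*m + v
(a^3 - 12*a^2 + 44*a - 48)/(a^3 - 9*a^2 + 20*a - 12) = (a - 4)/(a - 1)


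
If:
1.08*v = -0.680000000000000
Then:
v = -0.63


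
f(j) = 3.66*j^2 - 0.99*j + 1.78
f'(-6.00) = -44.91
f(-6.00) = 139.48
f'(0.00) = -0.99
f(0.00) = 1.78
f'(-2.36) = -18.27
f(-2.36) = 24.50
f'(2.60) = 18.04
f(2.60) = 23.95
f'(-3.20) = -24.41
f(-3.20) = 42.43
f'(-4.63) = -34.88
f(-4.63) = 84.82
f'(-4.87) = -36.64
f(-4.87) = 93.41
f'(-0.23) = -2.67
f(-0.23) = 2.20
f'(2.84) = 19.80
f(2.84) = 28.49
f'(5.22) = 37.22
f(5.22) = 96.34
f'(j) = 7.32*j - 0.99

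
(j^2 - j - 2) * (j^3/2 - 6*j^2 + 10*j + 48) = j^5/2 - 13*j^4/2 + 15*j^3 + 50*j^2 - 68*j - 96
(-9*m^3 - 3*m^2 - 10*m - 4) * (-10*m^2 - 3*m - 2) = 90*m^5 + 57*m^4 + 127*m^3 + 76*m^2 + 32*m + 8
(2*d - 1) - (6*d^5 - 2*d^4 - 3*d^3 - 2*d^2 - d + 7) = -6*d^5 + 2*d^4 + 3*d^3 + 2*d^2 + 3*d - 8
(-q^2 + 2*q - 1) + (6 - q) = -q^2 + q + 5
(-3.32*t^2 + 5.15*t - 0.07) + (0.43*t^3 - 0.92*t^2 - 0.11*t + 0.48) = 0.43*t^3 - 4.24*t^2 + 5.04*t + 0.41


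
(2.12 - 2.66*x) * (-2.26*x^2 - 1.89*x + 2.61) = 6.0116*x^3 + 0.2362*x^2 - 10.9494*x + 5.5332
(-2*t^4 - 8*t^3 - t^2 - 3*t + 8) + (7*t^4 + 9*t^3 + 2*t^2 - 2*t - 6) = 5*t^4 + t^3 + t^2 - 5*t + 2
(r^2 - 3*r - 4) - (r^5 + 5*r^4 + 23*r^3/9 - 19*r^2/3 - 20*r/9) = -r^5 - 5*r^4 - 23*r^3/9 + 22*r^2/3 - 7*r/9 - 4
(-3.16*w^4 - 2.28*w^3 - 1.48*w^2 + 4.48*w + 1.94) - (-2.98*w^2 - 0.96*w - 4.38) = -3.16*w^4 - 2.28*w^3 + 1.5*w^2 + 5.44*w + 6.32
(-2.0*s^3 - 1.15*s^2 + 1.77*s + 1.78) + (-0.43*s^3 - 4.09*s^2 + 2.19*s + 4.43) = -2.43*s^3 - 5.24*s^2 + 3.96*s + 6.21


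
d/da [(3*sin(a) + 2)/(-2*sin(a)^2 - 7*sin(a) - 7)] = (6*sin(a)^2 + 8*sin(a) - 7)*cos(a)/(7*sin(a) - cos(2*a) + 8)^2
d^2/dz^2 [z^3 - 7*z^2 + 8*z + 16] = 6*z - 14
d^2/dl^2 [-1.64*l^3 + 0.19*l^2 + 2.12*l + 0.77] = 0.38 - 9.84*l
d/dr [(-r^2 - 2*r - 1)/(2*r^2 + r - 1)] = 3/(4*r^2 - 4*r + 1)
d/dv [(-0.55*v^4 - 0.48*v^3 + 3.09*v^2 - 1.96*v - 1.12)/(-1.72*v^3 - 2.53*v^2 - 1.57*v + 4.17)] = (0.946*v^6 + 2.783*v^5 + 9.1197*v^4 - 14.4092*v^3 - 21.5941*v^2 + 20.1034*v - 9.9316)/(2.9584*v^6 + 8.7032*v^5 + 11.8017*v^4 - 6.4006*v^3 - 18.6353*v^2 - 13.0938*v + 17.3889)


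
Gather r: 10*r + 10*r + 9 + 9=20*r + 18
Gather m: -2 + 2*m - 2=2*m - 4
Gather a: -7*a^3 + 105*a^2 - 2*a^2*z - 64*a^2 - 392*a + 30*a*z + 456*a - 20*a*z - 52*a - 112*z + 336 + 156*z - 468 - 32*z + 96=-7*a^3 + a^2*(41 - 2*z) + a*(10*z + 12) + 12*z - 36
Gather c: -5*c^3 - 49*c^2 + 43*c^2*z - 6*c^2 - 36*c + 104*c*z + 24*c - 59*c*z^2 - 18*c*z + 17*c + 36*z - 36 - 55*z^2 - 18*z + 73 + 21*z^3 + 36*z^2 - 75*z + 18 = -5*c^3 + c^2*(43*z - 55) + c*(-59*z^2 + 86*z + 5) + 21*z^3 - 19*z^2 - 57*z + 55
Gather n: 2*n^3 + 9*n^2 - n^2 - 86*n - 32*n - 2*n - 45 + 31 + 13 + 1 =2*n^3 + 8*n^2 - 120*n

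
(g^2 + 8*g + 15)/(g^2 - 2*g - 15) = (g + 5)/(g - 5)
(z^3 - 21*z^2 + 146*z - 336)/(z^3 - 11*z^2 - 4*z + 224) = (z - 6)/(z + 4)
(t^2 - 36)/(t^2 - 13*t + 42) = (t + 6)/(t - 7)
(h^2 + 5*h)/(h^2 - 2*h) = (h + 5)/(h - 2)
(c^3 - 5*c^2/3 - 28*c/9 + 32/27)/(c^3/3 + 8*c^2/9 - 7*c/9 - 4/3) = (27*c^3 - 45*c^2 - 84*c + 32)/(3*(3*c^3 + 8*c^2 - 7*c - 12))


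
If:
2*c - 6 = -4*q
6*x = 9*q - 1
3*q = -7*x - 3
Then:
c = 265/81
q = -11/81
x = -10/27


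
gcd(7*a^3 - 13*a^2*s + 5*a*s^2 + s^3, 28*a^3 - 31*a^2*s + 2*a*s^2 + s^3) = -7*a^2 + 6*a*s + s^2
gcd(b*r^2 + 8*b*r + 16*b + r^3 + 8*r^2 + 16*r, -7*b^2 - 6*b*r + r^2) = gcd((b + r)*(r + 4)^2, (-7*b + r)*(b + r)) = b + r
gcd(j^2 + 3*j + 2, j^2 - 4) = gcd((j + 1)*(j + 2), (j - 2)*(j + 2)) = j + 2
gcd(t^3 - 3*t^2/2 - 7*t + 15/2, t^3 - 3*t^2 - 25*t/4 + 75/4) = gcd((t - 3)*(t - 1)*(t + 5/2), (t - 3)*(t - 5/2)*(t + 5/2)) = t^2 - t/2 - 15/2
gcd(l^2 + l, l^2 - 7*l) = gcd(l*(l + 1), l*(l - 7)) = l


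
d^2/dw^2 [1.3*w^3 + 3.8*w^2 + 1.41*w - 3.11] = 7.8*w + 7.6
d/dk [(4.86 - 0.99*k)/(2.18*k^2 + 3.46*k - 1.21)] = (2.1582*k^2 - 21.1896*k - 15.6177)/(4.7524*k^4 + 15.0856*k^3 + 6.696*k^2 - 8.3732*k + 1.4641)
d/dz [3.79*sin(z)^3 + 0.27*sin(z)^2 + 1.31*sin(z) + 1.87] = (11.37*sin(z)^2 + 0.54*sin(z) + 1.31)*cos(z)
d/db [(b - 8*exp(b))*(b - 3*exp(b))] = -11*b*exp(b) + 2*b + 48*exp(2*b) - 11*exp(b)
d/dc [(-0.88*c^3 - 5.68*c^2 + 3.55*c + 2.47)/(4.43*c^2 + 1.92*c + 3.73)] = (-3.8984*c^4 - 3.3792*c^3 - 36.4793*c^2 - 64.257*c + 8.4991)/(19.6249*c^4 + 17.0112*c^3 + 36.7342*c^2 + 14.3232*c + 13.9129)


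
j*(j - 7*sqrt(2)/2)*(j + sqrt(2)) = j^3 - 5*sqrt(2)*j^2/2 - 7*j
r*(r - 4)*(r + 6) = r^3 + 2*r^2 - 24*r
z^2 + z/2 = z*(z + 1/2)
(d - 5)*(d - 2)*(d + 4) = d^3 - 3*d^2 - 18*d + 40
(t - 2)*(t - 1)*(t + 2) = t^3 - t^2 - 4*t + 4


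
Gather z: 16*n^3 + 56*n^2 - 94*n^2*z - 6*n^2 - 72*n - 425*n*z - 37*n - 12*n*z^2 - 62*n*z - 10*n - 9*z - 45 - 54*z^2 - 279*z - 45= 16*n^3 + 50*n^2 - 119*n + z^2*(-12*n - 54) + z*(-94*n^2 - 487*n - 288) - 90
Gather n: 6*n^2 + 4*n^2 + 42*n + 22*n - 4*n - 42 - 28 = 10*n^2 + 60*n - 70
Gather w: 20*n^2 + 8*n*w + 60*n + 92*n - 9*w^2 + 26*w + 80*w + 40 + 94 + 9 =20*n^2 + 152*n - 9*w^2 + w*(8*n + 106) + 143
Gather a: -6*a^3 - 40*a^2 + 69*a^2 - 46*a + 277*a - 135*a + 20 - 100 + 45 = -6*a^3 + 29*a^2 + 96*a - 35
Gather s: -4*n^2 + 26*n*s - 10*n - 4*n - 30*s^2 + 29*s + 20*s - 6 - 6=-4*n^2 - 14*n - 30*s^2 + s*(26*n + 49) - 12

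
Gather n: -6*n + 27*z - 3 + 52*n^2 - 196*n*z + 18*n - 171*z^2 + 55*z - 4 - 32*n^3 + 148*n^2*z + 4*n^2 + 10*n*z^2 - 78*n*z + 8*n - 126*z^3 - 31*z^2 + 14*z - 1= -32*n^3 + n^2*(148*z + 56) + n*(10*z^2 - 274*z + 20) - 126*z^3 - 202*z^2 + 96*z - 8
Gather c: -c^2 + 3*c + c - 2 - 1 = -c^2 + 4*c - 3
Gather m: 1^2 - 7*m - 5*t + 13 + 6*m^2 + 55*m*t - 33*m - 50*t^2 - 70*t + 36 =6*m^2 + m*(55*t - 40) - 50*t^2 - 75*t + 50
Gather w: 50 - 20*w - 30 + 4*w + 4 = 24 - 16*w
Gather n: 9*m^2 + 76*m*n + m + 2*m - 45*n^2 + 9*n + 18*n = 9*m^2 + 3*m - 45*n^2 + n*(76*m + 27)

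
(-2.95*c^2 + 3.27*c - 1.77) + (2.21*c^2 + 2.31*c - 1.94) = -0.74*c^2 + 5.58*c - 3.71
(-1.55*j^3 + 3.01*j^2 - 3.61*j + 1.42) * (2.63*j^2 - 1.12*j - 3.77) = -4.0765*j^5 + 9.6523*j^4 - 7.022*j^3 - 3.5699*j^2 + 12.0193*j - 5.3534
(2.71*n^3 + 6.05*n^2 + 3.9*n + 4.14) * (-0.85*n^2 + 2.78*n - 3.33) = -2.3035*n^5 + 2.3913*n^4 + 4.4797*n^3 - 12.8235*n^2 - 1.4778*n - 13.7862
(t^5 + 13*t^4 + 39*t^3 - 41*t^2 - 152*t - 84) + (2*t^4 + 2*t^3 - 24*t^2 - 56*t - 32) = t^5 + 15*t^4 + 41*t^3 - 65*t^2 - 208*t - 116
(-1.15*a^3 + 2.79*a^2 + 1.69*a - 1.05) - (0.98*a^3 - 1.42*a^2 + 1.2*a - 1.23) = -2.13*a^3 + 4.21*a^2 + 0.49*a + 0.18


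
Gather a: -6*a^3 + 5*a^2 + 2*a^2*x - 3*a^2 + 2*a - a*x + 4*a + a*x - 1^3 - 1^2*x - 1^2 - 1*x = -6*a^3 + a^2*(2*x + 2) + 6*a - 2*x - 2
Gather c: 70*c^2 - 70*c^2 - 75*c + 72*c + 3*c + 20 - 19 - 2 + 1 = 0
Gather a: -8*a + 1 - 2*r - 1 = -8*a - 2*r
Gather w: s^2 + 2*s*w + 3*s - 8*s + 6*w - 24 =s^2 - 5*s + w*(2*s + 6) - 24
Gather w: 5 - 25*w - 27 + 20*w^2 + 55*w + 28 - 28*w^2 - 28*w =-8*w^2 + 2*w + 6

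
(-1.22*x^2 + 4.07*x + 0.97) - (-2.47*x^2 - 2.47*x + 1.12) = 1.25*x^2 + 6.54*x - 0.15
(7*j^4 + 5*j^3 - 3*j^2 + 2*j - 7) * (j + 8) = 7*j^5 + 61*j^4 + 37*j^3 - 22*j^2 + 9*j - 56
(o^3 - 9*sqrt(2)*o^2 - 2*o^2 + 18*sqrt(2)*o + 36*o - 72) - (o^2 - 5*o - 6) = o^3 - 9*sqrt(2)*o^2 - 3*o^2 + 18*sqrt(2)*o + 41*o - 66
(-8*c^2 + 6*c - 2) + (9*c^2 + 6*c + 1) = c^2 + 12*c - 1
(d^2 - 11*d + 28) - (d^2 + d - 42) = 70 - 12*d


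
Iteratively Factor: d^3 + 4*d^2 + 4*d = (d + 2)*(d^2 + 2*d) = d*(d + 2)*(d + 2)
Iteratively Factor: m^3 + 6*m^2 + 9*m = (m)*(m^2 + 6*m + 9) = m*(m + 3)*(m + 3)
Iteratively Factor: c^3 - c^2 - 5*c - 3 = (c + 1)*(c^2 - 2*c - 3) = (c - 3)*(c + 1)*(c + 1)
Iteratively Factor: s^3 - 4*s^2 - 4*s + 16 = (s + 2)*(s^2 - 6*s + 8) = (s - 2)*(s + 2)*(s - 4)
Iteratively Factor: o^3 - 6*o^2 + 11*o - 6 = (o - 1)*(o^2 - 5*o + 6) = (o - 3)*(o - 1)*(o - 2)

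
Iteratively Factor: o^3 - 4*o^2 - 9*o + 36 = (o - 4)*(o^2 - 9) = (o - 4)*(o + 3)*(o - 3)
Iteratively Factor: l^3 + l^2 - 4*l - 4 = (l - 2)*(l^2 + 3*l + 2) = (l - 2)*(l + 2)*(l + 1)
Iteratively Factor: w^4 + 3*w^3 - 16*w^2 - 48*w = (w + 3)*(w^3 - 16*w) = w*(w + 3)*(w^2 - 16) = w*(w + 3)*(w + 4)*(w - 4)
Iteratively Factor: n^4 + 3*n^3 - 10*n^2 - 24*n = (n + 4)*(n^3 - n^2 - 6*n) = n*(n + 4)*(n^2 - n - 6) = n*(n - 3)*(n + 4)*(n + 2)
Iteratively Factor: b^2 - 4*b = (b - 4)*(b)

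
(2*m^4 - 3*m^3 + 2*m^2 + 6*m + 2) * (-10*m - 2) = -20*m^5 + 26*m^4 - 14*m^3 - 64*m^2 - 32*m - 4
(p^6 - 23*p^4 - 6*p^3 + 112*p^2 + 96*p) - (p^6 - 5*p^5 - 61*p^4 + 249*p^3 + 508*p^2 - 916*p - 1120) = 5*p^5 + 38*p^4 - 255*p^3 - 396*p^2 + 1012*p + 1120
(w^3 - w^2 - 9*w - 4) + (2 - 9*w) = w^3 - w^2 - 18*w - 2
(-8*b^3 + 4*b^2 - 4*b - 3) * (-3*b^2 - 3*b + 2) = 24*b^5 + 12*b^4 - 16*b^3 + 29*b^2 + b - 6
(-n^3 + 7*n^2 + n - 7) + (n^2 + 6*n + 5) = -n^3 + 8*n^2 + 7*n - 2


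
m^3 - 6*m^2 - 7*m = m*(m - 7)*(m + 1)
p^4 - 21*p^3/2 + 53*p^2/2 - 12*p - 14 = (p - 7)*(p - 2)^2*(p + 1/2)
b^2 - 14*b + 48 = (b - 8)*(b - 6)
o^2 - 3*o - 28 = (o - 7)*(o + 4)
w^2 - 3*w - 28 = (w - 7)*(w + 4)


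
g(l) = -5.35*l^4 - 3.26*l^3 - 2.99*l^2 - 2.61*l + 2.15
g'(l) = -21.4*l^3 - 9.78*l^2 - 5.98*l - 2.61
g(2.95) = -520.44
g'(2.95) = -654.75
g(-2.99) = -357.24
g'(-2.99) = 499.88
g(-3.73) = -896.13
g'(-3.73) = 994.18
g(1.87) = -99.93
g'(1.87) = -187.93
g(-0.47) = 2.79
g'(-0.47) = 0.26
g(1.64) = -63.25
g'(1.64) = -133.12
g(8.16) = -25709.51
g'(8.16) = -12330.06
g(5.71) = -6404.35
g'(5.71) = -4339.65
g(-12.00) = -105701.41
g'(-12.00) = 35640.03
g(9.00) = -37741.42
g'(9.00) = -16449.21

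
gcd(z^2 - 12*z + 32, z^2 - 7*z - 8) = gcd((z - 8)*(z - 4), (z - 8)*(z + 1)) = z - 8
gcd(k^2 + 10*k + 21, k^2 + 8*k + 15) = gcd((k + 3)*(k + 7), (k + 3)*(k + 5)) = k + 3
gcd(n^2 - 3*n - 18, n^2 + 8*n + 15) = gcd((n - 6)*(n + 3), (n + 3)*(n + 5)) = n + 3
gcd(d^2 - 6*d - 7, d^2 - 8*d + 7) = d - 7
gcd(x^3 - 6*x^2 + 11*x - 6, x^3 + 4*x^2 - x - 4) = x - 1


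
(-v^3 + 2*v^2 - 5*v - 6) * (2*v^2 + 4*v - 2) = -2*v^5 - 36*v^2 - 14*v + 12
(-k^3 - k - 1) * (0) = 0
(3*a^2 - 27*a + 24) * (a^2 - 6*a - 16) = 3*a^4 - 45*a^3 + 138*a^2 + 288*a - 384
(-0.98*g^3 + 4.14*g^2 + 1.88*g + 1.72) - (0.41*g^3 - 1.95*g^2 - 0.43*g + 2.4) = -1.39*g^3 + 6.09*g^2 + 2.31*g - 0.68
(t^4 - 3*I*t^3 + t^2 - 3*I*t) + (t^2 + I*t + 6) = t^4 - 3*I*t^3 + 2*t^2 - 2*I*t + 6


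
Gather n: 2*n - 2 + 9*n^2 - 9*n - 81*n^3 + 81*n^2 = -81*n^3 + 90*n^2 - 7*n - 2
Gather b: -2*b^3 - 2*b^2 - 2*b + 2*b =-2*b^3 - 2*b^2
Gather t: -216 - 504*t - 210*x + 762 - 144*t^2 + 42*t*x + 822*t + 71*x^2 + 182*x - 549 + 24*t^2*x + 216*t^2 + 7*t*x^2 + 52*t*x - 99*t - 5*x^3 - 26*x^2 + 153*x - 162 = t^2*(24*x + 72) + t*(7*x^2 + 94*x + 219) - 5*x^3 + 45*x^2 + 125*x - 165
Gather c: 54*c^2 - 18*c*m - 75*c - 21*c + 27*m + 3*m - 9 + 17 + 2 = 54*c^2 + c*(-18*m - 96) + 30*m + 10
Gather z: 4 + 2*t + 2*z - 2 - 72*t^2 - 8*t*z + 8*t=-72*t^2 + 10*t + z*(2 - 8*t) + 2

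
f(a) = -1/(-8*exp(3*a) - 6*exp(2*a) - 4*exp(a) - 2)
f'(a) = -(24*exp(3*a) + 12*exp(2*a) + 4*exp(a))/(-8*exp(3*a) - 6*exp(2*a) - 4*exp(a) - 2)^2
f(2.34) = 0.00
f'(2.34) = -0.00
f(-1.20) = 0.25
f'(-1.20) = -0.19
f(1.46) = 0.00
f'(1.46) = -0.00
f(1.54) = 0.00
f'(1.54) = -0.00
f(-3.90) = 0.48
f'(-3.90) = -0.02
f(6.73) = 0.00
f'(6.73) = -0.00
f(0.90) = 0.01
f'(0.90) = -0.02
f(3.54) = 0.00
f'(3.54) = -0.00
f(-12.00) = 0.50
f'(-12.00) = 0.00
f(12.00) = 0.00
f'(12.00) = 0.00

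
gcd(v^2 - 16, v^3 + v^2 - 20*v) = v - 4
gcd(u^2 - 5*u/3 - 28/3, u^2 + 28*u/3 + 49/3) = u + 7/3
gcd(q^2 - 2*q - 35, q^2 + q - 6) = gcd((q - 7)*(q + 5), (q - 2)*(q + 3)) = 1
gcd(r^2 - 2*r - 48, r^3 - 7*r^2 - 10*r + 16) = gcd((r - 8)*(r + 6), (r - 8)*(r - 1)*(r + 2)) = r - 8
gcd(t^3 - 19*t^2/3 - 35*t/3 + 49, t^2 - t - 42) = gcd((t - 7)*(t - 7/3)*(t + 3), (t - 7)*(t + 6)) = t - 7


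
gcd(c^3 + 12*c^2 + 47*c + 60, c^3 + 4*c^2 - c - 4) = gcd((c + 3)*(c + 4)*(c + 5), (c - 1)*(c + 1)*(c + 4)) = c + 4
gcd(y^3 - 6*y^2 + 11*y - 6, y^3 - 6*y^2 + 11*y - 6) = y^3 - 6*y^2 + 11*y - 6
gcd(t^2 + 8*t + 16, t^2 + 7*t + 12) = t + 4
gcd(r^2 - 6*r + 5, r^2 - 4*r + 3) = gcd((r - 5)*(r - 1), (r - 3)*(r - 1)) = r - 1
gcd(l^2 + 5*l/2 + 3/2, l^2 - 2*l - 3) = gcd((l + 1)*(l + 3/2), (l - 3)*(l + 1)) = l + 1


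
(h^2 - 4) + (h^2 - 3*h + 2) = 2*h^2 - 3*h - 2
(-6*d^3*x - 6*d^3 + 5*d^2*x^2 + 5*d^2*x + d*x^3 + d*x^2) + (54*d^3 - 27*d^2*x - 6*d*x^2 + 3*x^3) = -6*d^3*x + 48*d^3 + 5*d^2*x^2 - 22*d^2*x + d*x^3 - 5*d*x^2 + 3*x^3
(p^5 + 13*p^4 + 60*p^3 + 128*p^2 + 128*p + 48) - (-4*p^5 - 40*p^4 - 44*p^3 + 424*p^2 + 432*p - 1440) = 5*p^5 + 53*p^4 + 104*p^3 - 296*p^2 - 304*p + 1488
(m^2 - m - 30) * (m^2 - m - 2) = m^4 - 2*m^3 - 31*m^2 + 32*m + 60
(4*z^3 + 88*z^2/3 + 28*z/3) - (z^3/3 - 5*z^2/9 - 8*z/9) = 11*z^3/3 + 269*z^2/9 + 92*z/9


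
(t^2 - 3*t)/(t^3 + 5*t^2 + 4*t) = (t - 3)/(t^2 + 5*t + 4)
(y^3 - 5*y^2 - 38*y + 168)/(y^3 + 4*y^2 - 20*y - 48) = (y - 7)/(y + 2)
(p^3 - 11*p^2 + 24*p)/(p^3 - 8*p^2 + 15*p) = (p - 8)/(p - 5)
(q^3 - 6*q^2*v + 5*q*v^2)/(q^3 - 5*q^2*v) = (q - v)/q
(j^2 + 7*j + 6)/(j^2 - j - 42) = (j + 1)/(j - 7)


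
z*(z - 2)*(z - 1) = z^3 - 3*z^2 + 2*z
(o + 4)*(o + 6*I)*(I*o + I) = I*o^3 - 6*o^2 + 5*I*o^2 - 30*o + 4*I*o - 24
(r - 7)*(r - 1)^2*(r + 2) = r^4 - 7*r^3 - 3*r^2 + 23*r - 14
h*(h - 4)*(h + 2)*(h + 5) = h^4 + 3*h^3 - 18*h^2 - 40*h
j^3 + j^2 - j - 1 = (j - 1)*(j + 1)^2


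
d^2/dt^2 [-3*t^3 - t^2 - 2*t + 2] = -18*t - 2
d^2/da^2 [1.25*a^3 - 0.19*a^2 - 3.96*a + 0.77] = 7.5*a - 0.38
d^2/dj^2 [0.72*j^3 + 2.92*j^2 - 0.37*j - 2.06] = 4.32*j + 5.84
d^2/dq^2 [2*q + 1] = 0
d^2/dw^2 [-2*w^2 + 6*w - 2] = -4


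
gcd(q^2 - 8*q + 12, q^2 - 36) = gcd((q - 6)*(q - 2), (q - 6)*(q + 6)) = q - 6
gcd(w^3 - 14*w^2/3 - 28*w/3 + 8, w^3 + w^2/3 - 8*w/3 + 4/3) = w^2 + 4*w/3 - 4/3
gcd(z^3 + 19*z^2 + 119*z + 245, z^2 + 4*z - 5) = z + 5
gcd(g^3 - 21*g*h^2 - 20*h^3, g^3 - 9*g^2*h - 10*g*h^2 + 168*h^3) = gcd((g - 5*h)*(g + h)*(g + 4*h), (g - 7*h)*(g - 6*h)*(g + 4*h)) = g + 4*h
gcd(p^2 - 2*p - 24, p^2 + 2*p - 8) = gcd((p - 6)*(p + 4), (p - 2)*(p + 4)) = p + 4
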